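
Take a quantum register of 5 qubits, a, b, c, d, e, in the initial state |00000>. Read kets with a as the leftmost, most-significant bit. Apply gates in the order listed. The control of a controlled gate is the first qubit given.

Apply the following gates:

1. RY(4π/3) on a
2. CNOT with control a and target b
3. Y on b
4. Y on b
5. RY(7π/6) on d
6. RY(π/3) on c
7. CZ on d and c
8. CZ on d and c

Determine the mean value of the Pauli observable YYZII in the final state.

In the final state, YYZII has expectation sqrt(3)/4. Key observation: steps 7-8 multiply out to the identity, so the circuit reduces to the remaining gates.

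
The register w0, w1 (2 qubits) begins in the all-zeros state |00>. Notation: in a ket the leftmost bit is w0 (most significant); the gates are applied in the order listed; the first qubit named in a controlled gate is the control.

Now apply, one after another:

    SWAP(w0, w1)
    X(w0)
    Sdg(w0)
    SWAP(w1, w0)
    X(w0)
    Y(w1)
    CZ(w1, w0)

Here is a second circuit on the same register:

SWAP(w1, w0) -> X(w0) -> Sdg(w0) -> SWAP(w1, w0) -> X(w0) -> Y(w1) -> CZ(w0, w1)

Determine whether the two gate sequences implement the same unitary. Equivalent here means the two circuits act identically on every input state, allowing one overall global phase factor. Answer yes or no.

Yes — the two circuits implement the same unitary up to a global phase.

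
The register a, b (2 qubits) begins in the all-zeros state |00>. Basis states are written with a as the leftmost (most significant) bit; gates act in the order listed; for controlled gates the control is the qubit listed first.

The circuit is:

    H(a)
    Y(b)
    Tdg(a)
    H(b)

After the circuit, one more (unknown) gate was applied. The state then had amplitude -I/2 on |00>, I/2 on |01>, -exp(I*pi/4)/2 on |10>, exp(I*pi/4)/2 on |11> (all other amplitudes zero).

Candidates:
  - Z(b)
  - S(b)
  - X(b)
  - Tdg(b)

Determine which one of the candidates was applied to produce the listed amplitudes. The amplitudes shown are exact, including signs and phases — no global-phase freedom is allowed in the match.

The unique candidate consistent with the amplitudes is X(b).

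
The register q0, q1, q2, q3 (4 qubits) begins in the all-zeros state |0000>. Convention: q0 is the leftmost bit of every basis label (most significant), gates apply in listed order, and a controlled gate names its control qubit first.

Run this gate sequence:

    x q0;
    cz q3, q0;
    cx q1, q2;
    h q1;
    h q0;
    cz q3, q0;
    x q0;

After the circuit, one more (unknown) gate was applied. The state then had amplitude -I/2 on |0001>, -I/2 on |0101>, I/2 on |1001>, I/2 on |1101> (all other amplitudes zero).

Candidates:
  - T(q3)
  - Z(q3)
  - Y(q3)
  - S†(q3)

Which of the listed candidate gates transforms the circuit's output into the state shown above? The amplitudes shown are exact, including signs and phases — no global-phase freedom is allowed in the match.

The applied gate was Y(q3).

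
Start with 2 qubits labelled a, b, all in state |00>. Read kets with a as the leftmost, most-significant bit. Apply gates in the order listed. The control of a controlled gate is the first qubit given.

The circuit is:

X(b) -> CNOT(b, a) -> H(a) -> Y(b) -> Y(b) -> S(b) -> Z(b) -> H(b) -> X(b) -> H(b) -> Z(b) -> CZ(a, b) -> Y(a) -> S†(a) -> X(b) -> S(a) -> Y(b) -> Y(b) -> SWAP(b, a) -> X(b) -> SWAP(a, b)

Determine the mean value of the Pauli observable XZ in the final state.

In the final state, XZ has expectation -1. Key observation: the block from step 8 through step 11 cancels to the identity and can be dropped.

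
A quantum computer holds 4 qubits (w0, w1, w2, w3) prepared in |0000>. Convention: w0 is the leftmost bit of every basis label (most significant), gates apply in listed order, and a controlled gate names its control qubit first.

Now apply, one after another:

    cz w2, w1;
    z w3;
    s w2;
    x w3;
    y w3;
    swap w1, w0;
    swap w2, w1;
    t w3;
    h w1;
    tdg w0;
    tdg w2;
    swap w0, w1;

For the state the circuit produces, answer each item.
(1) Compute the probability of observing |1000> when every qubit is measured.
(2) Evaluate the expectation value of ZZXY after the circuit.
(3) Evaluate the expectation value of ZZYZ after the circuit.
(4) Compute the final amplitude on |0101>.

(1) The probability of measuring |1000> is 1/2.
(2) In the final state, ZZXY has expectation 0.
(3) In the final state, ZZYZ has expectation 0.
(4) The final state's coefficient on |0101> equals 0.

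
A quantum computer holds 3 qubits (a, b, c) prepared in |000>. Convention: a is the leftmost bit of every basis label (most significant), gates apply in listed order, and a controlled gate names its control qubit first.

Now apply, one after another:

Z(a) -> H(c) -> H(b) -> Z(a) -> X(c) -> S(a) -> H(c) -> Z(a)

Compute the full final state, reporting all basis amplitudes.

After the circuit, the state carries amplitude sqrt(2)/2 on |000>, sqrt(2)/2 on |010>, and 0 on every other basis state.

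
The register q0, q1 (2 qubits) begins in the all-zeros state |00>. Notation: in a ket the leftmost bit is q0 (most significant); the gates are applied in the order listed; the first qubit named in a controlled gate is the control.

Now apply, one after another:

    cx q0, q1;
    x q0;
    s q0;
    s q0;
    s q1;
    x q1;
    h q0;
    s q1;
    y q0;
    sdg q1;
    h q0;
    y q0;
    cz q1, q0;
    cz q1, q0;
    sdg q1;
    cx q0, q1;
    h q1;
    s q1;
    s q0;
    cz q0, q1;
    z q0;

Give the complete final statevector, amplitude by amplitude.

The resulting statevector has amplitude 0 on |00>, 0 on |01>, -sqrt(2)/2 on |10>, sqrt(2)*I/2 on |11>.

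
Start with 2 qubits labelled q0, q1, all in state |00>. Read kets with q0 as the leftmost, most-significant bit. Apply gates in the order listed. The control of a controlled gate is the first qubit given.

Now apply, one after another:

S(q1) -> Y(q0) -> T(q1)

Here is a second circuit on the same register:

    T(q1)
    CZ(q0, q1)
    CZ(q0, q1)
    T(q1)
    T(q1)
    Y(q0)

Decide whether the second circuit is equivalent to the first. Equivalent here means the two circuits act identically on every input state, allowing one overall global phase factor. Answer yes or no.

Yes: on every input state the two circuits agree up to one overall phase factor.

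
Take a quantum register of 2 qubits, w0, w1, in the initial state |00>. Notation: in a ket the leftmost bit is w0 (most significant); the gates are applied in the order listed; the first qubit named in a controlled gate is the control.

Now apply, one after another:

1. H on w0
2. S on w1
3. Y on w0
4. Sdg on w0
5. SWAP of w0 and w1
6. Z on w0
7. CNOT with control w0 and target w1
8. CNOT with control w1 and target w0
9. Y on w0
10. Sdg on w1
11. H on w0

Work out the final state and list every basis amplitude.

The final amplitudes are 1/2 on |00>, -1/2 on |01>, -1/2 on |10>, -1/2 on |11>.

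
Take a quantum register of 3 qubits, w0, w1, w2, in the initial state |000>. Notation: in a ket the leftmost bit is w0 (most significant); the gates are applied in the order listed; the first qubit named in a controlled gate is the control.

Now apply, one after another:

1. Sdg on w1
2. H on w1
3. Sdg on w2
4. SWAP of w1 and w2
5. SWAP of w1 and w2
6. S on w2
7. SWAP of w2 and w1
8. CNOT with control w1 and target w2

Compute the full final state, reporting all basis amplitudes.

After the circuit, the state carries amplitude sqrt(2)/2 on |000>, sqrt(2)/2 on |001>, and 0 on every other basis state.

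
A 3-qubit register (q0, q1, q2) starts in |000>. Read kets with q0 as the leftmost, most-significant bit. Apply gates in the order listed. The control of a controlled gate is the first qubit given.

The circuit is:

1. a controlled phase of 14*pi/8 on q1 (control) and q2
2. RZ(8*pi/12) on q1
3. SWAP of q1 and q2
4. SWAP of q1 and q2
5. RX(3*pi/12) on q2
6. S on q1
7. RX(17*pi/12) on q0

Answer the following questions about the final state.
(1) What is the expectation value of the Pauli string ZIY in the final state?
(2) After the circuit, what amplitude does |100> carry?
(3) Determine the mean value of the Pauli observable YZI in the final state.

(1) The expectation value of ZIY is -1/4 + sqrt(3)/4. Key observation: gates 3-4 undo each other exactly, leaving only the rest of the circuit to track.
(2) The final state's coefficient on |100> equals (-sqrt(6) - 2 - sqrt(2))*exp(I*pi/6)/8.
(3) The expectation value of YZI is sqrt(2)/4 + sqrt(6)/4.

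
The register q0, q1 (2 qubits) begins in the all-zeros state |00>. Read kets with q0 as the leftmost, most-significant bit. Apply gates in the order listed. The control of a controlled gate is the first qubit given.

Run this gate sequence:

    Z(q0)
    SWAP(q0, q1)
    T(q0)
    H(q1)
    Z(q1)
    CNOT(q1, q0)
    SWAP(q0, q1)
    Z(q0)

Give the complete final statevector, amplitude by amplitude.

The resulting statevector has amplitude sqrt(2)/2 on |00>, 0 on |01>, 0 on |10>, sqrt(2)/2 on |11>.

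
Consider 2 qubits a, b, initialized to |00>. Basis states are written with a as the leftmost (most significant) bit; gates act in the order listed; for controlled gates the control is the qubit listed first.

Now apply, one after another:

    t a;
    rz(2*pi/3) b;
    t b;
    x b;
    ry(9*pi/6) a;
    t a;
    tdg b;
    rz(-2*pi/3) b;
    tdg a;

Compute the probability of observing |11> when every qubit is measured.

A full measurement returns |11> with probability 1/2.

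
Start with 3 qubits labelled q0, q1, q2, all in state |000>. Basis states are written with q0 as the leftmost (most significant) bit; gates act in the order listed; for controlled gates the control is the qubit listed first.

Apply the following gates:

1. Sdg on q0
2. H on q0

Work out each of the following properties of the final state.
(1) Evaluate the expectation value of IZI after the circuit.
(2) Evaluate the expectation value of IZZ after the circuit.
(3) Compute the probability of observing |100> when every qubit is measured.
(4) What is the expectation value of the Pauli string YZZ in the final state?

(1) The observable IZI averages to 1.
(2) In the final state, IZZ has expectation 1.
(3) A full measurement returns |100> with probability 1/2.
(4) The observable YZZ averages to 0.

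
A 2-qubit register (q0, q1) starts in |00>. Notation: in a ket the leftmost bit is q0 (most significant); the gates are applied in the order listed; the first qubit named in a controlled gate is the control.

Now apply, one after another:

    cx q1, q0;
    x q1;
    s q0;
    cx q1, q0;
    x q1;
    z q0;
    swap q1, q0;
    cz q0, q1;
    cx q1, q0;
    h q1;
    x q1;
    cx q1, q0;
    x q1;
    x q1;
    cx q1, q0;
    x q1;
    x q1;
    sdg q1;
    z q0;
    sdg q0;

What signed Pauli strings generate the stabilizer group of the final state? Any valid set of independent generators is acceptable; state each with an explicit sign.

The stabilizer group can be generated by +IY, -ZI, among other valid generating sets. Key observation: the block from step 11 through step 16 cancels to the identity and can be dropped.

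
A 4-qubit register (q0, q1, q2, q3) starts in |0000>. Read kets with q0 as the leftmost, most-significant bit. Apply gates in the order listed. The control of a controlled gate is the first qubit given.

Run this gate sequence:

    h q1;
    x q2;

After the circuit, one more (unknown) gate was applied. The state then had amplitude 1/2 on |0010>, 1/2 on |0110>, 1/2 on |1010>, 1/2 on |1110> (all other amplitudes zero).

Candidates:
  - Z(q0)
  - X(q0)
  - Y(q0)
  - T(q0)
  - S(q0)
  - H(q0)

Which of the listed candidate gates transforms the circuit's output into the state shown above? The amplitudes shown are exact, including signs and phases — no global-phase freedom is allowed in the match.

The unique candidate consistent with the amplitudes is H(q0).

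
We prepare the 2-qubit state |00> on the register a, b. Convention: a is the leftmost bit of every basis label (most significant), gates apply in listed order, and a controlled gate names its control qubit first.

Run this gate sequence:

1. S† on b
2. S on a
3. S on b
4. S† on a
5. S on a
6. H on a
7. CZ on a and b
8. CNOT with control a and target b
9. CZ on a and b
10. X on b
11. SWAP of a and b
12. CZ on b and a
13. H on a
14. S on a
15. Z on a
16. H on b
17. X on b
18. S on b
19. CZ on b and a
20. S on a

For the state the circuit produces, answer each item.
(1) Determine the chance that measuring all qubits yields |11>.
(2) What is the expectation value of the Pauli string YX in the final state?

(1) A full measurement returns |11> with probability 1/2.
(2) The expectation value of YX is 1.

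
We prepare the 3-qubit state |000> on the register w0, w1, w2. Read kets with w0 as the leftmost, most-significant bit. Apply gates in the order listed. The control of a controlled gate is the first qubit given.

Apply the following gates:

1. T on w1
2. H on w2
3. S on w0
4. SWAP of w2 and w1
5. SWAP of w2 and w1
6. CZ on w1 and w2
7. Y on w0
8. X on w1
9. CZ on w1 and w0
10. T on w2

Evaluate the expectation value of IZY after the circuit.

The expectation value of IZY is -sqrt(2)/2.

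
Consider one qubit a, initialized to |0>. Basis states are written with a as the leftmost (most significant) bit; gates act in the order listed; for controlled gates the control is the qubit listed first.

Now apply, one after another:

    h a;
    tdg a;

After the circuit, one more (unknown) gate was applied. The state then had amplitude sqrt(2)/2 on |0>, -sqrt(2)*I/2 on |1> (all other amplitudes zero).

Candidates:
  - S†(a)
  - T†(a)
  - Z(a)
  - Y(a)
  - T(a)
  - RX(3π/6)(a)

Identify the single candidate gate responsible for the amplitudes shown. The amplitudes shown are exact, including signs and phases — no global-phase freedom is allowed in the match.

The applied gate was T†(a).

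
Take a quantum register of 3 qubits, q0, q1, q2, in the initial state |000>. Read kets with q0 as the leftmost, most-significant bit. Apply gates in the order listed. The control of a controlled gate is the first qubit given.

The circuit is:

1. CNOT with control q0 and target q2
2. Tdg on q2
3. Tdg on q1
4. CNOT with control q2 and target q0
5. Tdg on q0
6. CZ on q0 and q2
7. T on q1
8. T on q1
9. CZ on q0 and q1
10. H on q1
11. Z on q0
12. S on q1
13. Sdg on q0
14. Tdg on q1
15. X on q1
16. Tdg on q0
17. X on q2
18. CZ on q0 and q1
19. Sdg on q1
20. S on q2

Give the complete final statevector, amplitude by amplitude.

The final amplitudes are sqrt(2)*exp(3*I*pi/4)/2 on |001>, sqrt(2)/2 on |011>, and 0 on every other basis state.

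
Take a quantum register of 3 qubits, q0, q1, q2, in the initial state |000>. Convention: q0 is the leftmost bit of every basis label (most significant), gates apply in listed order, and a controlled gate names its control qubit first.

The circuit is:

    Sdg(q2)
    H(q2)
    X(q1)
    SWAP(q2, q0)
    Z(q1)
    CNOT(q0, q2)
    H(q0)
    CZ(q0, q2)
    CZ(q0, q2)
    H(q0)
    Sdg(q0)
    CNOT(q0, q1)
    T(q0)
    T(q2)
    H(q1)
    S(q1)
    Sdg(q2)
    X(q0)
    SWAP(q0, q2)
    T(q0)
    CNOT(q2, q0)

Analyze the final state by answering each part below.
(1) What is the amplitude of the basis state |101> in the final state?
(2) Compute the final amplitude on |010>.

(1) |101> carries amplitude -1/2 in the final state. Key observation: gates 7-10 undo each other exactly, leaving only the rest of the circuit to track.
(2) |010> carries amplitude 0 in the final state.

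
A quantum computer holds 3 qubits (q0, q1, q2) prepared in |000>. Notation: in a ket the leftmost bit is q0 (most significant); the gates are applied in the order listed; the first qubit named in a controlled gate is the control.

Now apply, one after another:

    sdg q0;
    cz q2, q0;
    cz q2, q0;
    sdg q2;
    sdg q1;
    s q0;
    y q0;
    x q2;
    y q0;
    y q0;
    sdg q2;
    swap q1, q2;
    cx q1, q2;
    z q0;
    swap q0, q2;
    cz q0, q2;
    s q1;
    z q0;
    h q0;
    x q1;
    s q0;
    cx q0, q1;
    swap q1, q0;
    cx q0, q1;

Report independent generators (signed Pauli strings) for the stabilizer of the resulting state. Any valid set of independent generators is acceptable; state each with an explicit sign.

One valid set of independent stabilizer generators is -YII, +IZI, -IIZ (any independent generating set of the same group is equally correct).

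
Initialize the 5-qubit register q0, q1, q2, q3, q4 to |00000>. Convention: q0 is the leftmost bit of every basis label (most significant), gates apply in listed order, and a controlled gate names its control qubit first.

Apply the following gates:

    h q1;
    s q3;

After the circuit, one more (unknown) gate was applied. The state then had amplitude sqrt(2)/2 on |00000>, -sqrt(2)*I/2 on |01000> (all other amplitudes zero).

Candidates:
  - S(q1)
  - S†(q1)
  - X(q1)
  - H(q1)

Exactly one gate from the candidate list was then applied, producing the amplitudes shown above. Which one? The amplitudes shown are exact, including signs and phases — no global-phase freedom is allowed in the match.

The applied gate was S†(q1).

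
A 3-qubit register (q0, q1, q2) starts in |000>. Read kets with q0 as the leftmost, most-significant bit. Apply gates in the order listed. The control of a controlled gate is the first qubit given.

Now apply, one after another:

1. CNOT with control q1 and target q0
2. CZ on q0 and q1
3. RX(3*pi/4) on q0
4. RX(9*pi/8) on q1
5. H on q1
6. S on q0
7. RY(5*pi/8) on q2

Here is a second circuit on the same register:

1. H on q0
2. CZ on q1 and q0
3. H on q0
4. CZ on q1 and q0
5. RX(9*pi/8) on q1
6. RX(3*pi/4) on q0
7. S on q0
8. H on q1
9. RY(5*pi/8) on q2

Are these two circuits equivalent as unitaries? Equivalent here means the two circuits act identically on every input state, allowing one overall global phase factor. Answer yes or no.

Yes: on every input state the two circuits agree up to one overall phase factor.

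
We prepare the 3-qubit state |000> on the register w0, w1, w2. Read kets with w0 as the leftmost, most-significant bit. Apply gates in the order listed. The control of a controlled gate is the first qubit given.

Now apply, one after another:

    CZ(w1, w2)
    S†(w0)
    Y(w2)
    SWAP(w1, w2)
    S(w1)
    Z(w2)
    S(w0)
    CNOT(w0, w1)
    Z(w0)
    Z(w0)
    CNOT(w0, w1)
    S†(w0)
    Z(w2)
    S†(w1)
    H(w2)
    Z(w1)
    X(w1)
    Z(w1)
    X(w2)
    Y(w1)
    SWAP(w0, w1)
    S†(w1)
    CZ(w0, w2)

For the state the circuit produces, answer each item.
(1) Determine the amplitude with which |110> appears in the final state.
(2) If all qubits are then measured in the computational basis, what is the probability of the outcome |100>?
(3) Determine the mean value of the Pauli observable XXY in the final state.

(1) |110> carries amplitude 0 in the final state. Key observation: gates 6-13 undo each other exactly, leaving only the rest of the circuit to track.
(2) A full measurement returns |100> with probability 1/2.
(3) The observable XXY averages to 0.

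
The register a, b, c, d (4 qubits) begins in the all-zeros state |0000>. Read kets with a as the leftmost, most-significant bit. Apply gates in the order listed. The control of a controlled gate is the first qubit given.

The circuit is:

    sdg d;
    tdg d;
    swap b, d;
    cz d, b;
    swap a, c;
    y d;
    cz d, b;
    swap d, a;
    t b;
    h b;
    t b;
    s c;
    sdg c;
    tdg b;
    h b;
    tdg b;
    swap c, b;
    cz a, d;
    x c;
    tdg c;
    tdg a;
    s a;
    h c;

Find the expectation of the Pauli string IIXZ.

The observable IIXZ averages to -1. Key observation: gates 9-16 undo each other exactly, leaving only the rest of the circuit to track.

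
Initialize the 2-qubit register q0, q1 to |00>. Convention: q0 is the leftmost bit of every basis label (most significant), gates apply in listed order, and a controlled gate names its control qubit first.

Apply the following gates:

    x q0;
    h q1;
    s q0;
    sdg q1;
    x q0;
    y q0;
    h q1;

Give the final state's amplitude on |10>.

The final state's coefficient on |10> equals -1/2 + I/2.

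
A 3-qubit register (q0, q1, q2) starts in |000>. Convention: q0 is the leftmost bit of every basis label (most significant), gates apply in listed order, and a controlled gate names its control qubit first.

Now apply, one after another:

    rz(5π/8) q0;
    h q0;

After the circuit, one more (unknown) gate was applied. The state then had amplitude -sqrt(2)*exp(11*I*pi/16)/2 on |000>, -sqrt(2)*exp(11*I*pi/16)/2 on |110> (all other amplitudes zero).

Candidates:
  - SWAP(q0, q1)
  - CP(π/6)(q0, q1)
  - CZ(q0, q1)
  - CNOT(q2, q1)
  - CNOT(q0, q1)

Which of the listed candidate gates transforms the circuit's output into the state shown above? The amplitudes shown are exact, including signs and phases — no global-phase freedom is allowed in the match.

The applied gate was CNOT(q0, q1).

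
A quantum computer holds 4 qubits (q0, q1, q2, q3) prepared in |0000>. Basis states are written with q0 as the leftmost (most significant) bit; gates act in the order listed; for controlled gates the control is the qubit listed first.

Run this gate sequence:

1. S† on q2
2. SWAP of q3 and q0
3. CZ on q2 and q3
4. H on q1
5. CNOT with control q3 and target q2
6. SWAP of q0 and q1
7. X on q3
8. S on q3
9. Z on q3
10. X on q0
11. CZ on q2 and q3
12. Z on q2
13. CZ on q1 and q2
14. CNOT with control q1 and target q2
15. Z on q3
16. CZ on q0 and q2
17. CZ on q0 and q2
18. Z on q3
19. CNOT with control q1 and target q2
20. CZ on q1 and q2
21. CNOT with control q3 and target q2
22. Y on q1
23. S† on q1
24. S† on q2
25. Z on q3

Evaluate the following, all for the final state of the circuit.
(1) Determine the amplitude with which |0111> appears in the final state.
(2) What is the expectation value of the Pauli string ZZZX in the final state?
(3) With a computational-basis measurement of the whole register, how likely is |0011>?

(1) The amplitude on |0111> is sqrt(2)/2. Key observation: the block from step 13 through step 20 cancels to the identity and can be dropped.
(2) In the final state, ZZZX has expectation 0.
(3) The probability of measuring |0011> is 0.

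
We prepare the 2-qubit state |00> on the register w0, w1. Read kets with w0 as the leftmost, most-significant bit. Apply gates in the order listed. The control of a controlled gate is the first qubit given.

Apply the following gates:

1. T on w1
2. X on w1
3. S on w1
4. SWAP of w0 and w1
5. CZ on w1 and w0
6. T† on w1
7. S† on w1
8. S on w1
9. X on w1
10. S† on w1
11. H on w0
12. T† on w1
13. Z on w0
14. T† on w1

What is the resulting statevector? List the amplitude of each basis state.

After the circuit, the state carries amplitude 0 on |00>, -sqrt(2)*I/2 on |01>, 0 on |10>, -sqrt(2)*I/2 on |11>.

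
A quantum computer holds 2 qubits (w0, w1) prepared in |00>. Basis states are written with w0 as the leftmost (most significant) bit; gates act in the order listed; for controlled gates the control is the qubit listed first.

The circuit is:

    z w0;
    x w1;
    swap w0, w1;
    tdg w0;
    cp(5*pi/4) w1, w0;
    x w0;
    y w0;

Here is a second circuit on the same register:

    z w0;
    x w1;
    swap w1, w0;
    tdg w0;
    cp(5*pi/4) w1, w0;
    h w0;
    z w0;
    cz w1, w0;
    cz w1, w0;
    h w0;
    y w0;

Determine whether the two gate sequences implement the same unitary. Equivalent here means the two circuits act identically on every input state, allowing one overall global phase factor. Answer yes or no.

Yes: on every input state the two circuits agree up to one overall phase factor.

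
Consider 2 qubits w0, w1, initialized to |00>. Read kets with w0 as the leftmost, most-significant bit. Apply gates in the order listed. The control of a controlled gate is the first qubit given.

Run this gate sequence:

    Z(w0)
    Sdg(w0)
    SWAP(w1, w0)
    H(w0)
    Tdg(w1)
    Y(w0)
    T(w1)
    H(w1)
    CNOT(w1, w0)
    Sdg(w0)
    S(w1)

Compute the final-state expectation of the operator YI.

The observable YI averages to 1.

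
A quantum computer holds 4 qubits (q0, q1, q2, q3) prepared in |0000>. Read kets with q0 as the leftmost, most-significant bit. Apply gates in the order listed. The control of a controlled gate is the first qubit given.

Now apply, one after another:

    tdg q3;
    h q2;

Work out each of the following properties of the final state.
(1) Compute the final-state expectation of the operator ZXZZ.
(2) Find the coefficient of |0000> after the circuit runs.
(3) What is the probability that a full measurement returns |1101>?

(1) The observable ZXZZ averages to 0.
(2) The amplitude on |0000> is sqrt(2)/2.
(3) The probability of measuring |1101> is 0.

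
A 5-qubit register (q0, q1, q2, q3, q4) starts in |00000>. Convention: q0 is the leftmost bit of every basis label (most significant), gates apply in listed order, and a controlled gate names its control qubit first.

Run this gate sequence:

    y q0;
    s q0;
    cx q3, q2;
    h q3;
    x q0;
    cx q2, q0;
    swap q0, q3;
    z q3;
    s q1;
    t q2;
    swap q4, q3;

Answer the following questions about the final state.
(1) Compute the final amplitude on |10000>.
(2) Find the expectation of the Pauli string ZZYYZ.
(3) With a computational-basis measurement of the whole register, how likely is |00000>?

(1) |10000> carries amplitude -sqrt(2)/2 in the final state.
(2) In the final state, ZZYYZ has expectation 0.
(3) Outcome |00000> occurs with probability 1/2.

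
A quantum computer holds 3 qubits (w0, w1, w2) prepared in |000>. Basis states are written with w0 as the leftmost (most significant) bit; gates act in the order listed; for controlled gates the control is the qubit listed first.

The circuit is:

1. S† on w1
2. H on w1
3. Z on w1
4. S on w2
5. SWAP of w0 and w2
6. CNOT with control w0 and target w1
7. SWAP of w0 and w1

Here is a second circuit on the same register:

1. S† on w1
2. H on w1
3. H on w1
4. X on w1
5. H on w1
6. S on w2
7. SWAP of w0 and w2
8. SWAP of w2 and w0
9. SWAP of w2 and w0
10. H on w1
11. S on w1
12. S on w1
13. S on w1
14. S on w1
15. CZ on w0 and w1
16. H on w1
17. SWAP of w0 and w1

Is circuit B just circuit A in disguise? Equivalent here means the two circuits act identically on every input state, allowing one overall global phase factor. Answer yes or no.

Yes — the two circuits implement the same unitary up to a global phase.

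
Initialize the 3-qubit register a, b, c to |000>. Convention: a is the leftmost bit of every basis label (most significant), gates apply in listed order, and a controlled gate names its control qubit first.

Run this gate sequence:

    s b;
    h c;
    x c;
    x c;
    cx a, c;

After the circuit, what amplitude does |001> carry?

The final state's coefficient on |001> equals sqrt(2)/2. Key observation: the block from step 3 through step 4 cancels to the identity and can be dropped.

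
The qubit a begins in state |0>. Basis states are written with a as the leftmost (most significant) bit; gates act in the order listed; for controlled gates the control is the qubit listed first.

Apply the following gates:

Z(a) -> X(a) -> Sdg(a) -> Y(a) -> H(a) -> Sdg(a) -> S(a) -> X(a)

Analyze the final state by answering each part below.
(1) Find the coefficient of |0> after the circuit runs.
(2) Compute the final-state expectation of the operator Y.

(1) The amplitude on |0> is -sqrt(2)/2.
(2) The expectation value of Y is 0.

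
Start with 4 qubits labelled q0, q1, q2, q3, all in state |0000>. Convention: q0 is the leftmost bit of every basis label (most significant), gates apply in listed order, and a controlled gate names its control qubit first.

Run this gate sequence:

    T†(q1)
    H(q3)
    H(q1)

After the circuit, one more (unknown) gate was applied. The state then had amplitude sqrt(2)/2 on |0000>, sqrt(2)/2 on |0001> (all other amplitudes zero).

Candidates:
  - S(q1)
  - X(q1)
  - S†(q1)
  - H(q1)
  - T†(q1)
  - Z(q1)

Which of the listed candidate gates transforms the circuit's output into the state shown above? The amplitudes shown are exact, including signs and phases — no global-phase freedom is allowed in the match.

The unique candidate consistent with the amplitudes is H(q1).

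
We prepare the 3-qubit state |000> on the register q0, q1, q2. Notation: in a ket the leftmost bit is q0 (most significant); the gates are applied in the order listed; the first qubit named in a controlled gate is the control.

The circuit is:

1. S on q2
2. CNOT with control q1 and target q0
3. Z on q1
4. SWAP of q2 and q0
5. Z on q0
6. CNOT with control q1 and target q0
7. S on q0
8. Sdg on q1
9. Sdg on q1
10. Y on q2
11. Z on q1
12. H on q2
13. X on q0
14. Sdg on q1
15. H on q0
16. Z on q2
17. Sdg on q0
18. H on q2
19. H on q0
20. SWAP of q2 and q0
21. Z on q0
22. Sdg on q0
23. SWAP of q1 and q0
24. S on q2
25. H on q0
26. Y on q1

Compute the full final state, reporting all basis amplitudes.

After the circuit, the state carries amplitude 0 on |000>, 0 on |001>, sqrt(2)*(-1 - I)/4 on |010>, sqrt(2)*(-1 - I)/4 on |011>, 0 on |100>, 0 on |101>, sqrt(2)*(-1 - I)/4 on |110>, sqrt(2)*(-1 - I)/4 on |111>.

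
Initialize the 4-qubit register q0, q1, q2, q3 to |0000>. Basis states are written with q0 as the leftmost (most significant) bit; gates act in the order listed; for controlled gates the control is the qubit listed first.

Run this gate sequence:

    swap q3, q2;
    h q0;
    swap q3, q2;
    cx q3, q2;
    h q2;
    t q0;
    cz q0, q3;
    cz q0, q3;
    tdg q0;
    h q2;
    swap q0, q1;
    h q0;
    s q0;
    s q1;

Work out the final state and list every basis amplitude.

After the circuit, the state carries amplitude 1/2 on |0000>, I/2 on |0100>, I/2 on |1000>, -1/2 on |1100>, and 0 on every other basis state.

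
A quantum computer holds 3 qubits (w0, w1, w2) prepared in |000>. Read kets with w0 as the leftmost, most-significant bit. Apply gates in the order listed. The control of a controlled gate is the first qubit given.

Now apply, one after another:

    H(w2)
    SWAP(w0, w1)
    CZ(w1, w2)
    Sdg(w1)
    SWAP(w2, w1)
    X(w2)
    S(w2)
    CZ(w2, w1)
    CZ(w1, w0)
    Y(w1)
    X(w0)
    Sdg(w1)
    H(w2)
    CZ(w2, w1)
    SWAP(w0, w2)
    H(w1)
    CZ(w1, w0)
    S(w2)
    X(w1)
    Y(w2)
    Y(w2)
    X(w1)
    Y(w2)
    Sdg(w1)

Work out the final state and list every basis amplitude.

The final amplitudes are sqrt(2)*(-1 + I)/4 on |000>, 0 on |001>, sqrt(2)*(-1 + I)/4 on |010>, 0 on |011>, sqrt(2)*(1 + I)/4 on |100>, 0 on |101>, sqrt(2)*(1 + I)/4 on |110>, 0 on |111>. Key observation: the block from step 19 through step 22 cancels to the identity and can be dropped.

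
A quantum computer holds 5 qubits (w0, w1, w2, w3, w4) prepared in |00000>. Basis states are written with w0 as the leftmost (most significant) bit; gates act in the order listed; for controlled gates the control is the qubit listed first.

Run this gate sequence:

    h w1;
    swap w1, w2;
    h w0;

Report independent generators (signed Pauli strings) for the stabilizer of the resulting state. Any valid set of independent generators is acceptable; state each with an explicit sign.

One valid set of independent stabilizer generators is +XIIII, +IIXII, +IZIII, +IIIZI, +IIIIZ (any independent generating set of the same group is equally correct).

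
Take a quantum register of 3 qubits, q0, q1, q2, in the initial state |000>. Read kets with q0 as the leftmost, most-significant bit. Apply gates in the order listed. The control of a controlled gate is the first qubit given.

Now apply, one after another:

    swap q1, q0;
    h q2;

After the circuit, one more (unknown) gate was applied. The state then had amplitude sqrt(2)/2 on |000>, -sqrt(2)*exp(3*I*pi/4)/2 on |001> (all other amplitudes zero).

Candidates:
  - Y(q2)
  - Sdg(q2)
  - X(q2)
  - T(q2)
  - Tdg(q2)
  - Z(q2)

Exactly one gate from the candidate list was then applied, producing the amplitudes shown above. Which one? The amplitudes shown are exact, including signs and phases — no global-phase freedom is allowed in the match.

The unique candidate consistent with the amplitudes is Tdg(q2).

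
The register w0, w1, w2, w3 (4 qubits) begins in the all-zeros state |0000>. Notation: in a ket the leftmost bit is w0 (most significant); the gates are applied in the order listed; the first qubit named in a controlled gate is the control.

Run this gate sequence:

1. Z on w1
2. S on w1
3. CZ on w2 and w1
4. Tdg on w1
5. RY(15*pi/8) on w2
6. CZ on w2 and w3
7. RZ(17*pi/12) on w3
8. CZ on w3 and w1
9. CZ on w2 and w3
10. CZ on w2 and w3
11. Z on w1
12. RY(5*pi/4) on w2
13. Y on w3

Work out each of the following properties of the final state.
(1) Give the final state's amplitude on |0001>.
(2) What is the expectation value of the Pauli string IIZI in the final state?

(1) The amplitude on |0001> is I*sqrt(1/2 - sqrt(2)/4)*exp(-17*I*pi/24)*cos(pi/16) - I*sqrt(sqrt(2)/4 + 1/2)*exp(-17*I*pi/24)*sin(pi/16). Key observation: the block from step 9 through step 10 cancels to the identity and can be dropped.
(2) In the final state, IIZI has expectation -sqrt(2)*cos(pi/16)**2/2 - 4*sqrt(1/2 - sqrt(2)/4)*sqrt(sqrt(2)/4 + 1/2)*sin(pi/16)*cos(pi/16) + sqrt(2)*sin(pi/16)**2/2.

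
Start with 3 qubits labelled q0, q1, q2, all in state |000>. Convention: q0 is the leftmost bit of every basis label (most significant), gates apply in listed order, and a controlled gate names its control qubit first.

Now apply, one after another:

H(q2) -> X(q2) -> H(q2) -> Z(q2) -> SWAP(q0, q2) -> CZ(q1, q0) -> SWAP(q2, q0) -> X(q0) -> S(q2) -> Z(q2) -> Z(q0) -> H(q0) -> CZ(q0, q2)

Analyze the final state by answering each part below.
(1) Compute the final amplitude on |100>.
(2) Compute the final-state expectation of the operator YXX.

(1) The final state's coefficient on |100> equals sqrt(2)/2. Key observation: gates 1-4 undo each other exactly, leaving only the rest of the circuit to track.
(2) In the final state, YXX has expectation 0.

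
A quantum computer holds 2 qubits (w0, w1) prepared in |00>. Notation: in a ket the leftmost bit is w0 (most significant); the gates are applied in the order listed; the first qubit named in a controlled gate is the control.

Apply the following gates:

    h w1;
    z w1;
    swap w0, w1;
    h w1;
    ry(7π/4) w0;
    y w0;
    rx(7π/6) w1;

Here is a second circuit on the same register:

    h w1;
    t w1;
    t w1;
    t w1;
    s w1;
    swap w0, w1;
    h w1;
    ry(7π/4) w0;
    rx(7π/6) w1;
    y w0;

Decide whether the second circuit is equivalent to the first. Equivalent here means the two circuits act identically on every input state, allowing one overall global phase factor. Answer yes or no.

No — the two circuits implement different unitaries, even allowing a global phase.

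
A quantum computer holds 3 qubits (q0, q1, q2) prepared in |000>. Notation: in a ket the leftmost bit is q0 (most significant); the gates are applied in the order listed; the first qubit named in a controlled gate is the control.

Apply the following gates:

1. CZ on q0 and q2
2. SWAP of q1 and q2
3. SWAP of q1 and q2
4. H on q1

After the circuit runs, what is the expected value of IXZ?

The observable IXZ averages to 1.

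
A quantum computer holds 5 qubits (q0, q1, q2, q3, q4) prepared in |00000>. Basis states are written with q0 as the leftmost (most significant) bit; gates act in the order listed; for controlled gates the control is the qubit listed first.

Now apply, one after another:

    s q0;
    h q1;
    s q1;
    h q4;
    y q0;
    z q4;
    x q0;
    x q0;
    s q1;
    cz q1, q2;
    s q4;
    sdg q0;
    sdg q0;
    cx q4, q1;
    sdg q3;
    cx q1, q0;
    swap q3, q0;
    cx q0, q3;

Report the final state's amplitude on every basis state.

After the circuit, the state carries amplitude -I/2 on |00010>, 1/2 on |00011>, I/2 on |01000>, -1/2 on |01001>, and 0 on every other basis state.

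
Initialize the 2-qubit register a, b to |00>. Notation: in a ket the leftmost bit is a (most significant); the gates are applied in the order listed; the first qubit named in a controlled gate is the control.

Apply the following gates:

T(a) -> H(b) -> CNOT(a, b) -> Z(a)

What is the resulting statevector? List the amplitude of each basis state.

The resulting statevector has amplitude sqrt(2)/2 on |00>, sqrt(2)/2 on |01>, 0 on |10>, 0 on |11>.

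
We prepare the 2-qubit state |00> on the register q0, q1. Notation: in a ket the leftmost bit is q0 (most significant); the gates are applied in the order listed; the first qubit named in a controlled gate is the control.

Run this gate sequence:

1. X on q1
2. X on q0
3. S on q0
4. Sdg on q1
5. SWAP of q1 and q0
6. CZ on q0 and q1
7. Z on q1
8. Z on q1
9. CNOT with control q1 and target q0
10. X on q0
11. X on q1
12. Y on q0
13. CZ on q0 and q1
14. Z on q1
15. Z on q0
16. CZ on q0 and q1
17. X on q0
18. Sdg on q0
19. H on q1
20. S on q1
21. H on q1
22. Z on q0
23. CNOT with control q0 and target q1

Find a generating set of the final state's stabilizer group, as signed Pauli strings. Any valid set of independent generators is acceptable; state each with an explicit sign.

One valid set of independent stabilizer generators is +IY, -ZI (any independent generating set of the same group is equally correct).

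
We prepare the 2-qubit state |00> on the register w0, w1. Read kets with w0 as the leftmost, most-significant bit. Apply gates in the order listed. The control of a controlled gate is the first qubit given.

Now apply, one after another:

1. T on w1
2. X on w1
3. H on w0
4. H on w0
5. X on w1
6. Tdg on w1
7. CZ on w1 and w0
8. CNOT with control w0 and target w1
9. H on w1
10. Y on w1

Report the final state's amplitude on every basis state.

The resulting statevector has amplitude -sqrt(2)*I/2 on |00>, sqrt(2)*I/2 on |01>, 0 on |10>, 0 on |11>. Key observation: gates 1-6 undo each other exactly, leaving only the rest of the circuit to track.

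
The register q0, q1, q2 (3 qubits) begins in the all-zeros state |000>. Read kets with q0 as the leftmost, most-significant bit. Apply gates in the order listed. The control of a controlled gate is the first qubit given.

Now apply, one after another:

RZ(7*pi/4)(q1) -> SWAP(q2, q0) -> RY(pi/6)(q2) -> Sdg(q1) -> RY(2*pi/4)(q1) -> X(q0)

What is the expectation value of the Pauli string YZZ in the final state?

The expectation value of YZZ is 0.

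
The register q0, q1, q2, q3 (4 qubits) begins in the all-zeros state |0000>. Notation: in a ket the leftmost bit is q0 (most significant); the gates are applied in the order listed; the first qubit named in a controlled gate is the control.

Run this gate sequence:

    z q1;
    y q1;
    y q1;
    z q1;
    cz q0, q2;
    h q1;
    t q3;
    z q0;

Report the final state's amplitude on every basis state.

After the circuit, the state carries amplitude sqrt(2)/2 on |0000>, sqrt(2)/2 on |0100>, and 0 on every other basis state.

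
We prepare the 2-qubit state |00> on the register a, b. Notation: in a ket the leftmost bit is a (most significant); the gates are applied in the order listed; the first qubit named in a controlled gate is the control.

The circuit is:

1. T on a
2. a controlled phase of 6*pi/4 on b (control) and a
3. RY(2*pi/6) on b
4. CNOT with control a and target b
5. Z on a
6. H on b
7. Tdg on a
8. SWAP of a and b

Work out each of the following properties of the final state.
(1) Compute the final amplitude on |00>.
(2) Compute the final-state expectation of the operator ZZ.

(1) The amplitude on |00> is sqrt(2)/4 + sqrt(6)/4.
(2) The expectation value of ZZ is sqrt(3)/2.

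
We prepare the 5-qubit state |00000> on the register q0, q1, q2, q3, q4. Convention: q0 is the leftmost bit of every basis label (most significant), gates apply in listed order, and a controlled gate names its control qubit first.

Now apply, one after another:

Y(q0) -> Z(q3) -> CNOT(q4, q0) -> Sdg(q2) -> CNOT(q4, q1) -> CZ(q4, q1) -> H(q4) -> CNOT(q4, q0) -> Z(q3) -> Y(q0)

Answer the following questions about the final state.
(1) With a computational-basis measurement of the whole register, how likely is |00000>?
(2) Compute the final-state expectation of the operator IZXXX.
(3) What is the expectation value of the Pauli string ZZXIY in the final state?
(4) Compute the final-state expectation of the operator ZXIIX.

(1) The probability of measuring |00000> is 1/2.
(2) The observable IZXXX averages to 0.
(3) In the final state, ZZXIY has expectation 0.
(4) The observable ZXIIX averages to 0.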